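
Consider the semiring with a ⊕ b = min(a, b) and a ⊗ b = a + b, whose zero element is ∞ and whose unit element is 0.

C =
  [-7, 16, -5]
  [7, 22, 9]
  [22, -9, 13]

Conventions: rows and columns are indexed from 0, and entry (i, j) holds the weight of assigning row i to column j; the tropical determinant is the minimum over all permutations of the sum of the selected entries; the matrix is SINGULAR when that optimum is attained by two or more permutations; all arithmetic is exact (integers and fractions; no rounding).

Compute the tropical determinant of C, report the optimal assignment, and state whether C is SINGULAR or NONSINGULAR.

σ = (0, 1, 2): (-7) + 22 + 13 = 28
σ = (0, 2, 1): (-7) + 9 + (-9) = -7
σ = (1, 0, 2): 16 + 7 + 13 = 36
σ = (1, 2, 0): 16 + 9 + 22 = 47
σ = (2, 0, 1): (-5) + 7 + (-9) = -7
σ = (2, 1, 0): (-5) + 22 + 22 = 39
Optimal value attained by: σ = (0, 2, 1).
Answer: det⊕(C) = -7; verdict: SINGULAR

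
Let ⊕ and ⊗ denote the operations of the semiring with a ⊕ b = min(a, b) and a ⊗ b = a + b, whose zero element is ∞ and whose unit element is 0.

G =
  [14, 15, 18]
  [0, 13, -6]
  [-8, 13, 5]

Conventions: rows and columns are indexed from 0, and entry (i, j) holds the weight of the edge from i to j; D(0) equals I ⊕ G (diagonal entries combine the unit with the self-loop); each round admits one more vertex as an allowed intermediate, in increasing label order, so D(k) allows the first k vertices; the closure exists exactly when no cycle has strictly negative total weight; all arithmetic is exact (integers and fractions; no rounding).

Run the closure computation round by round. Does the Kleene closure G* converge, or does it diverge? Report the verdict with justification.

D(0):
  [0, 15, 18]
  [0, 0, -6]
  [-8, 13, 0]
D(1):
  [0, 15, 18]
  [0, 0, -6]
  [-8, 7, 0]
D(2):
  [0, 15, 9]
  [0, 0, -6]
  [-8, 7, 0]
D(3):
  [0, 15, 9]
  [-14, 0, -6]
  [-8, 7, 0]
Key observation: every diagonal entry stays at the unit through all rounds, so no improving cycle exists.
Answer: CONVERGES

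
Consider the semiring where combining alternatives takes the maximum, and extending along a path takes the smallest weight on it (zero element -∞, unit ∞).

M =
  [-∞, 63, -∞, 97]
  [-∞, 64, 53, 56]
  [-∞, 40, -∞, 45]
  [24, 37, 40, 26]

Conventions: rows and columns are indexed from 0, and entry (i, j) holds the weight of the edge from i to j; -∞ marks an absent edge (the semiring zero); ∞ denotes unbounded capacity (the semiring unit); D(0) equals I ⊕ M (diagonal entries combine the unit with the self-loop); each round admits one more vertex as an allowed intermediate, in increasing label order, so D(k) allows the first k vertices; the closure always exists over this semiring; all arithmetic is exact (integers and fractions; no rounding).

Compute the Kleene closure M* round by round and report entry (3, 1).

D(0):
  [∞, 63, -∞, 97]
  [-∞, ∞, 53, 56]
  [-∞, 40, ∞, 45]
  [24, 37, 40, ∞]
D(1):
  [∞, 63, -∞, 97]
  [-∞, ∞, 53, 56]
  [-∞, 40, ∞, 45]
  [24, 37, 40, ∞]
D(2):
  [∞, 63, 53, 97]
  [-∞, ∞, 53, 56]
  [-∞, 40, ∞, 45]
  [24, 37, 40, ∞]
D(3):
  [∞, 63, 53, 97]
  [-∞, ∞, 53, 56]
  [-∞, 40, ∞, 45]
  [24, 40, 40, ∞]
D(4):
  [∞, 63, 53, 97]
  [24, ∞, 53, 56]
  [24, 40, ∞, 45]
  [24, 40, 40, ∞]
Answer: M*[3][1] = 40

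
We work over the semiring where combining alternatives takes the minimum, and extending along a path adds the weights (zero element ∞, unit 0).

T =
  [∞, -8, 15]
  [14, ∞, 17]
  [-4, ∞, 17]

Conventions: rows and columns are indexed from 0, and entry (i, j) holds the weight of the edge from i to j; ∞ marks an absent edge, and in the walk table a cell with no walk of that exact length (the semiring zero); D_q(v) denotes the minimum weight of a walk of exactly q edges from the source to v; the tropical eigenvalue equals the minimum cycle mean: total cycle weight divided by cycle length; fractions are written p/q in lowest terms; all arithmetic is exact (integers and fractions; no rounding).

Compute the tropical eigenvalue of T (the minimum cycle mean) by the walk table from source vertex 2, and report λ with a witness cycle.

q=0: [∞, ∞, 0]
q=1: [-4, ∞, 17]
q=2: [13, -12, 11]
q=3: [2, 5, 5]
Optimal cycle mean attained by: cycle 0->1->2->0, total (-8) + 17 + (-4), length 3.
Answer: λ = 5/3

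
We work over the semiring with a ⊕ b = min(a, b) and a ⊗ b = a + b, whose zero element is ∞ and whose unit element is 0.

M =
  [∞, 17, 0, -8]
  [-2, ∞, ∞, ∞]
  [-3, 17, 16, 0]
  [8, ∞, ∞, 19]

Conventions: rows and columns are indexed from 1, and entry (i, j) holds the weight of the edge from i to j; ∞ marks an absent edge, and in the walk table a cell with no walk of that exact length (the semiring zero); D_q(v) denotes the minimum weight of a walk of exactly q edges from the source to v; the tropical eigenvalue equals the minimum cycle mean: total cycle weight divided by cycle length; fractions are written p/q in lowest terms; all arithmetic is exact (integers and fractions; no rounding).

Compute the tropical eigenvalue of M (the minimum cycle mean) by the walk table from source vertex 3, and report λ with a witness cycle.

q=0: [∞, ∞, 0, ∞]
q=1: [-3, 17, 16, 0]
q=2: [8, 14, -3, -11]
q=3: [-6, 14, 8, -3]
q=4: [5, 11, -6, -14]
Optimal cycle mean attained by: cycle 1->3->1, total 0 + (-3), length 2.
Answer: λ = -3/2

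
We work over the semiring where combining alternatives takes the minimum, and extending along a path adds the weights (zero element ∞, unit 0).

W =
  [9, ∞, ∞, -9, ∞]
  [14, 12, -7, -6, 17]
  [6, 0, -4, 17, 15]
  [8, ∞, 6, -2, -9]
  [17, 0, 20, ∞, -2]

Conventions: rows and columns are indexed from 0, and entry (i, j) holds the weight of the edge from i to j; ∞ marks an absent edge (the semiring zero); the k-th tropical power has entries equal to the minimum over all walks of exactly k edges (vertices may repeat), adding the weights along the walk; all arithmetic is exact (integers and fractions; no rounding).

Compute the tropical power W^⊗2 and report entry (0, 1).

W^⊗2:
  [-1, ∞, -3, -11, -18]
  [-1, -7, -11, -8, -15]
  [2, -4, -8, -6, 8]
  [6, -9, 2, -4, -11]
  [14, -2, -7, -6, -4]
Key observation: no walk of exactly 2 edges connects these vertices, so the entry is the semiring zero.
Answer: (W^⊗2)[0][1] = ∞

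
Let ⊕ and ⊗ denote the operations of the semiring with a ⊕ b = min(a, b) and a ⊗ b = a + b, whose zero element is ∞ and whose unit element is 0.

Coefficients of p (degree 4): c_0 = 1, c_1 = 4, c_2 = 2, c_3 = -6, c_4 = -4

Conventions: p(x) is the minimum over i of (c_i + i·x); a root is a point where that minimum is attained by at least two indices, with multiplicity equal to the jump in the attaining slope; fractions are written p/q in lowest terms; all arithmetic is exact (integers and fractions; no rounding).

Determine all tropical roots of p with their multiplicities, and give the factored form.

hull edge (i=0, c=1) to (i=3, c=-6): slope -7/3, span 3
hull edge (i=3, c=-6) to (i=4, c=-4): slope 2, span 1
Factored form: p(x) = -4 ⊗ (x ⊕ (-2)) ⊗ (x ⊕ 7/3) ⊗ (x ⊕ 7/3) ⊗ (x ⊕ 7/3)
Answer: roots = -2 (mult 1), 7/3 (mult 3)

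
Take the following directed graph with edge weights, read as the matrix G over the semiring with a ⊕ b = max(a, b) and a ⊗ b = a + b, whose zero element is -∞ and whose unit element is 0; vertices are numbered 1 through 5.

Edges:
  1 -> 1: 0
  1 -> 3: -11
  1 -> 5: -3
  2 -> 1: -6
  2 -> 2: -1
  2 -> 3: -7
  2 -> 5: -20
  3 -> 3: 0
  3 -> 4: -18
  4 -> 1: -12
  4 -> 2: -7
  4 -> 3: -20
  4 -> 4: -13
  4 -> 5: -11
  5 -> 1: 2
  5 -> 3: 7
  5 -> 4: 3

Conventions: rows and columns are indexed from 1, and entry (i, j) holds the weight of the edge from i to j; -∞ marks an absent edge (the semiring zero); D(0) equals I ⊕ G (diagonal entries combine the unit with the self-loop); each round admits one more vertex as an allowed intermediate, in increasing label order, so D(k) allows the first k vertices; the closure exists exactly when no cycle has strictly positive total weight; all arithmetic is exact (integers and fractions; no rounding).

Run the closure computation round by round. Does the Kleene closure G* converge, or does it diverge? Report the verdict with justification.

D(0):
  [0, -∞, -11, -∞, -3]
  [-6, 0, -7, -∞, -20]
  [-∞, -∞, 0, -18, -∞]
  [-12, -7, -20, 0, -11]
  [2, -∞, 7, 3, 0]
D(1):
  [0, -∞, -11, -∞, -3]
  [-6, 0, -7, -∞, -9]
  [-∞, -∞, 0, -18, -∞]
  [-12, -7, -20, 0, -11]
  [2, -∞, 7, 3, 0]
D(2):
  [0, -∞, -11, -∞, -3]
  [-6, 0, -7, -∞, -9]
  [-∞, -∞, 0, -18, -∞]
  [-12, -7, -14, 0, -11]
  [2, -∞, 7, 3, 0]
D(3):
  [0, -∞, -11, -29, -3]
  [-6, 0, -7, -25, -9]
  [-∞, -∞, 0, -18, -∞]
  [-12, -7, -14, 0, -11]
  [2, -∞, 7, 3, 0]
D(4):
  [0, -36, -11, -29, -3]
  [-6, 0, -7, -25, -9]
  [-30, -25, 0, -18, -29]
  [-12, -7, -14, 0, -11]
  [2, -4, 7, 3, 0]
D(5):
  [0, -7, 4, 0, -3]
  [-6, 0, -2, -6, -9]
  [-27, -25, 0, -18, -29]
  [-9, -7, -4, 0, -11]
  [2, -4, 7, 3, 0]
Key observation: every diagonal entry stays at the unit through all rounds, so no improving cycle exists.
Answer: CONVERGES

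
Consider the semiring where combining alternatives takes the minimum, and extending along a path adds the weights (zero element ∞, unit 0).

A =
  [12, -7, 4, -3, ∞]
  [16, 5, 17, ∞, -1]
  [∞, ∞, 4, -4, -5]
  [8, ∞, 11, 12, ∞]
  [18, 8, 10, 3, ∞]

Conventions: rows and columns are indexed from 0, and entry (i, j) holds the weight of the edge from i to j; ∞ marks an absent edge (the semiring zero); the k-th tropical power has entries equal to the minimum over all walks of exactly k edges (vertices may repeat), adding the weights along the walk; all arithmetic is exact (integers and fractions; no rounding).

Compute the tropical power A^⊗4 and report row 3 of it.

A^⊗2:
  [5, -2, 8, 0, -8]
  [17, 7, 9, 2, 4]
  [4, 3, 5, -2, -1]
  [20, 1, 12, 5, 6]
  [11, 11, 14, 6, 5]
A^⊗3:
  [8, -2, 2, -5, -3]
  [10, 10, 13, 5, 4]
  [6, -3, 8, 1, 0]
  [13, 6, 16, 8, 0]
  [14, 4, 15, 8, 9]
A^⊗4:
  [3, 1, 6, -2, -3]
  [13, 3, 14, 7, 8]
  [9, -1, 10, 3, -4]
  [16, 6, 10, 3, 5]
  [16, 7, 18, 11, 3]
Answer: row 3 of A^⊗4 = [16, 6, 10, 3, 5]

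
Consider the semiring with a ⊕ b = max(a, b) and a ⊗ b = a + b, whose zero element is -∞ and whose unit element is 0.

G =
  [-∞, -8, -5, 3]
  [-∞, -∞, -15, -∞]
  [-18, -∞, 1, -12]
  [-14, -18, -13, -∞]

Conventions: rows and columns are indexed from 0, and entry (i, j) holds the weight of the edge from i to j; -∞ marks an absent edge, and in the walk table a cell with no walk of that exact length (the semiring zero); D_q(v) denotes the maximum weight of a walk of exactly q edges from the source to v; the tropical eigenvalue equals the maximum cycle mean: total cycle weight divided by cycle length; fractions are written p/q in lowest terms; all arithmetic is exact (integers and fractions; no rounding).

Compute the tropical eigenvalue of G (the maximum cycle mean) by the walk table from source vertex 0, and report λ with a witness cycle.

q=0: [0, -∞, -∞, -∞]
q=1: [-∞, -8, -5, 3]
q=2: [-11, -15, -4, -17]
q=3: [-22, -19, -3, -8]
q=4: [-21, -26, -2, -15]
Optimal cycle mean attained by: cycle 2->2, total 1, length 1.
Answer: λ = 1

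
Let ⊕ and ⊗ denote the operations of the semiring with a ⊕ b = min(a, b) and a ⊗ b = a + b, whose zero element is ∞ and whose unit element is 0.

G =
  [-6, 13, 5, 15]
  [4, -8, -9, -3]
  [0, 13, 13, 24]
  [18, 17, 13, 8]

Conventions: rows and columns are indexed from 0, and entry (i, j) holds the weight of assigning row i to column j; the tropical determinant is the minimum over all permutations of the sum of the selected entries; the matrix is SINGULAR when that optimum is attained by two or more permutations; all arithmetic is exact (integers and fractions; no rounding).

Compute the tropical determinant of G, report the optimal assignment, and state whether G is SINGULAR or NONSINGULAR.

σ = (0, 1, 2, 3): (-6) + (-8) + 13 + 8 = 7
σ = (0, 1, 3, 2): (-6) + (-8) + 24 + 13 = 23
σ = (0, 2, 1, 3): (-6) + (-9) + 13 + 8 = 6
σ = (0, 2, 3, 1): (-6) + (-9) + 24 + 17 = 26
σ = (0, 3, 1, 2): (-6) + (-3) + 13 + 13 = 17
σ = (0, 3, 2, 1): (-6) + (-3) + 13 + 17 = 21
σ = (1, 0, 2, 3): 13 + 4 + 13 + 8 = 38
σ = (1, 0, 3, 2): 13 + 4 + 24 + 13 = 54
σ = (1, 2, 0, 3): 13 + (-9) + 0 + 8 = 12
σ = (1, 2, 3, 0): 13 + (-9) + 24 + 18 = 46
σ = (1, 3, 0, 2): 13 + (-3) + 0 + 13 = 23
σ = (1, 3, 2, 0): 13 + (-3) + 13 + 18 = 41
σ = (2, 0, 1, 3): 5 + 4 + 13 + 8 = 30
σ = (2, 0, 3, 1): 5 + 4 + 24 + 17 = 50
σ = (2, 1, 0, 3): 5 + (-8) + 0 + 8 = 5
σ = (2, 1, 3, 0): 5 + (-8) + 24 + 18 = 39
σ = (2, 3, 0, 1): 5 + (-3) + 0 + 17 = 19
σ = (2, 3, 1, 0): 5 + (-3) + 13 + 18 = 33
σ = (3, 0, 1, 2): 15 + 4 + 13 + 13 = 45
σ = (3, 0, 2, 1): 15 + 4 + 13 + 17 = 49
σ = (3, 1, 0, 2): 15 + (-8) + 0 + 13 = 20
σ = (3, 1, 2, 0): 15 + (-8) + 13 + 18 = 38
σ = (3, 2, 0, 1): 15 + (-9) + 0 + 17 = 23
σ = (3, 2, 1, 0): 15 + (-9) + 13 + 18 = 37
Optimal value attained by: σ = (2, 1, 0, 3).
Answer: det⊕(G) = 5; verdict: NONSINGULAR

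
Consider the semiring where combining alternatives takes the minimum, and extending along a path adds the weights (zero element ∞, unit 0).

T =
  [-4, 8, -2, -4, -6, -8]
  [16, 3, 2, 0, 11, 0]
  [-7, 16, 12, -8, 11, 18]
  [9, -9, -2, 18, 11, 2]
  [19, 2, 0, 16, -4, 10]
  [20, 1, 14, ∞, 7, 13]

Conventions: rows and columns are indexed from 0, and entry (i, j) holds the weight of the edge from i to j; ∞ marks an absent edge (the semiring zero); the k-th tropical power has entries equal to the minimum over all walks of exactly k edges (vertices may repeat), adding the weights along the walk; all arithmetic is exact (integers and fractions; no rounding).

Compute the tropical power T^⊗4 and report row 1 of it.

T^⊗2:
  [-9, -13, -6, -10, -10, -12]
  [-5, -9, -2, -6, 7, 2]
  [-11, -17, -10, -11, -13, -15]
  [-9, -6, -7, -10, 2, -9]
  [-7, -2, -4, -8, -8, 2]
  [7, 4, 3, 1, 3, 1]
T^⊗3:
  [-13, -19, -12, -14, -15, -17]
  [-9, -15, -8, -10, -11, -13]
  [-17, -20, -15, -18, -17, -19]
  [-14, -19, -12, -15, -15, -17]
  [-11, -17, -10, -12, -13, -15]
  [-4, -8, -1, -5, -1, -1]
T^⊗4:
  [-19, -23, -17, -20, -19, -21]
  [-15, -19, -13, -16, -15, -17]
  [-22, -27, -20, -23, -23, -25]
  [-19, -24, -17, -20, -20, -22]
  [-17, -21, -15, -18, -17, -19]
  [-8, -14, -7, -9, -10, -12]
Answer: row 1 of T^⊗4 = [-15, -19, -13, -16, -15, -17]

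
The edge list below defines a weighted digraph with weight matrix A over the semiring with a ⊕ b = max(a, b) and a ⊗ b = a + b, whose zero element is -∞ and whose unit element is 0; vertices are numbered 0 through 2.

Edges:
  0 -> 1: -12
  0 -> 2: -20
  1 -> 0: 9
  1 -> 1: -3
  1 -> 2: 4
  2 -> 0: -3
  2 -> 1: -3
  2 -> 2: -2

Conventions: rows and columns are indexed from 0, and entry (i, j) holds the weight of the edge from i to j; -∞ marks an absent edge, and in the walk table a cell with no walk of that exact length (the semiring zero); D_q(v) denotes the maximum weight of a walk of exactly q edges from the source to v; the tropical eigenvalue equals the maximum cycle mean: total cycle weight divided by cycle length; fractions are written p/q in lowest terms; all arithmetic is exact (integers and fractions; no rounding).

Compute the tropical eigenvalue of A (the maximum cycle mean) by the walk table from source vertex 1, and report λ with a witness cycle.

q=0: [-∞, 0, -∞]
q=1: [9, -3, 4]
q=2: [6, 1, 2]
q=3: [10, -1, 5]
Optimal cycle mean attained by: cycle 1->2->1, total 4 + (-3), length 2.
Answer: λ = 1/2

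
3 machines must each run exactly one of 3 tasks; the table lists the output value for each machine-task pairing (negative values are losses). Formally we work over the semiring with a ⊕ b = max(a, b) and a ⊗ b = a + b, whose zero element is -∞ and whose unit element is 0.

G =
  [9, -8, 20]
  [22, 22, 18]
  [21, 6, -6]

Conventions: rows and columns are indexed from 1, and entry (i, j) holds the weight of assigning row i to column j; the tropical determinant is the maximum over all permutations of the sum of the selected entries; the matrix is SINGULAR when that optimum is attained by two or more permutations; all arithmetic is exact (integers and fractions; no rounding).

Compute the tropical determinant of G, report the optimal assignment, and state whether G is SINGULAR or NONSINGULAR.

σ = (1, 2, 3): 9 + 22 + (-6) = 25
σ = (1, 3, 2): 9 + 18 + 6 = 33
σ = (2, 1, 3): (-8) + 22 + (-6) = 8
σ = (2, 3, 1): (-8) + 18 + 21 = 31
σ = (3, 1, 2): 20 + 22 + 6 = 48
σ = (3, 2, 1): 20 + 22 + 21 = 63
Optimal value attained by: σ = (3, 2, 1).
Answer: det⊕(G) = 63; verdict: NONSINGULAR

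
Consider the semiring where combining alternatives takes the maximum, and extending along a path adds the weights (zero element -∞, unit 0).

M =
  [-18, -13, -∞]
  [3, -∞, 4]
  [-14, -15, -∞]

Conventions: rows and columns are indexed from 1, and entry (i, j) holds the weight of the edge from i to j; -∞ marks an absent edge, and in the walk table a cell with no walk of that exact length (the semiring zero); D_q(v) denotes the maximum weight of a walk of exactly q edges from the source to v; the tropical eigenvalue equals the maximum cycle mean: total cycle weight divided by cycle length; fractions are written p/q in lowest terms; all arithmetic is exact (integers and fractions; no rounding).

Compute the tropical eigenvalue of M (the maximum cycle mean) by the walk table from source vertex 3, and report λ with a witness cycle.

q=0: [-∞, -∞, 0]
q=1: [-14, -15, -∞]
q=2: [-12, -27, -11]
q=3: [-24, -25, -23]
Optimal cycle mean attained by: cycle 1->2->1, total (-13) + 3, length 2.
Answer: λ = -5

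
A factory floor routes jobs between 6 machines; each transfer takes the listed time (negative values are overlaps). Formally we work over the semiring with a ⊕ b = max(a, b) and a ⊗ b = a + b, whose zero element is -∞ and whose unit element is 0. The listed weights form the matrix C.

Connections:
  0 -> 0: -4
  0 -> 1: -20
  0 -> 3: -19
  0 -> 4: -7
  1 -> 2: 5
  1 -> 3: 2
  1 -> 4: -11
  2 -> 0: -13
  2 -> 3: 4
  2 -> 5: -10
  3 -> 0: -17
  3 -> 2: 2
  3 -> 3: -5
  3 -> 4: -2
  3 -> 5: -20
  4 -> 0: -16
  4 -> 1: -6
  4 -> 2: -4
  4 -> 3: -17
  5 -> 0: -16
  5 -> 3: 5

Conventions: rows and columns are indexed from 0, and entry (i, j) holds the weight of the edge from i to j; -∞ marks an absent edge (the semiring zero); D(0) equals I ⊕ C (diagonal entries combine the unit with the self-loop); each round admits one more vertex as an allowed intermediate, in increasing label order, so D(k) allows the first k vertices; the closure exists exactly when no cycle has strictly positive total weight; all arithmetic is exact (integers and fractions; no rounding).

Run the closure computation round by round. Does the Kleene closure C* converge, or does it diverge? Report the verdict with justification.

D(0):
  [0, -20, -∞, -19, -7, -∞]
  [-∞, 0, 5, 2, -11, -∞]
  [-13, -∞, 0, 4, -∞, -10]
  [-17, -∞, 2, 0, -2, -20]
  [-16, -6, -4, -17, 0, -∞]
  [-16, -∞, -∞, 5, -∞, 0]
D(1):
  [0, -20, -∞, -19, -7, -∞]
  [-∞, 0, 5, 2, -11, -∞]
  [-13, -33, 0, 4, -20, -10]
  [-17, -37, 2, 0, -2, -20]
  [-16, -6, -4, -17, 0, -∞]
  [-16, -36, -∞, 5, -23, 0]
D(2):
  [0, -20, -15, -18, -7, -∞]
  [-∞, 0, 5, 2, -11, -∞]
  [-13, -33, 0, 4, -20, -10]
  [-17, -37, 2, 0, -2, -20]
  [-16, -6, -1, -4, 0, -∞]
  [-16, -36, -31, 5, -23, 0]
Detection: at round 3, diagonal entry (3, 3) turns strictly positive.
Key observation: the cycle 3->2->3 has total weight 2 + 4, which is strictly positive.
Answer: DIVERGES — positive cycle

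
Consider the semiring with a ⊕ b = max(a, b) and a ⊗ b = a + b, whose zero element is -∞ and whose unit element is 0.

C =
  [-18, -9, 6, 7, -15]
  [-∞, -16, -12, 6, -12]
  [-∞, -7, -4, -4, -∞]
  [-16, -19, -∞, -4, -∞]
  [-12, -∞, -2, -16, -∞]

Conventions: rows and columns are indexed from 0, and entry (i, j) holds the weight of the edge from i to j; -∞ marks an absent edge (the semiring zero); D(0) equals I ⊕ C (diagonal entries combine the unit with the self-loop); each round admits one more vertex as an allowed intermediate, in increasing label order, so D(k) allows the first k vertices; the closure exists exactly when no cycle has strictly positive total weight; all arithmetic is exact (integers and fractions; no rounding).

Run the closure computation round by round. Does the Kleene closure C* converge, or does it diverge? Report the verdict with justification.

D(0):
  [0, -9, 6, 7, -15]
  [-∞, 0, -12, 6, -12]
  [-∞, -7, 0, -4, -∞]
  [-16, -19, -∞, 0, -∞]
  [-12, -∞, -2, -16, 0]
D(1):
  [0, -9, 6, 7, -15]
  [-∞, 0, -12, 6, -12]
  [-∞, -7, 0, -4, -∞]
  [-16, -19, -10, 0, -31]
  [-12, -21, -2, -5, 0]
D(2):
  [0, -9, 6, 7, -15]
  [-∞, 0, -12, 6, -12]
  [-∞, -7, 0, -1, -19]
  [-16, -19, -10, 0, -31]
  [-12, -21, -2, -5, 0]
D(3):
  [0, -1, 6, 7, -13]
  [-∞, 0, -12, 6, -12]
  [-∞, -7, 0, -1, -19]
  [-16, -17, -10, 0, -29]
  [-12, -9, -2, -3, 0]
D(4):
  [0, -1, 6, 7, -13]
  [-10, 0, -4, 6, -12]
  [-17, -7, 0, -1, -19]
  [-16, -17, -10, 0, -29]
  [-12, -9, -2, -3, 0]
D(5):
  [0, -1, 6, 7, -13]
  [-10, 0, -4, 6, -12]
  [-17, -7, 0, -1, -19]
  [-16, -17, -10, 0, -29]
  [-12, -9, -2, -3, 0]
Key observation: every diagonal entry stays at the unit through all rounds, so no improving cycle exists.
Answer: CONVERGES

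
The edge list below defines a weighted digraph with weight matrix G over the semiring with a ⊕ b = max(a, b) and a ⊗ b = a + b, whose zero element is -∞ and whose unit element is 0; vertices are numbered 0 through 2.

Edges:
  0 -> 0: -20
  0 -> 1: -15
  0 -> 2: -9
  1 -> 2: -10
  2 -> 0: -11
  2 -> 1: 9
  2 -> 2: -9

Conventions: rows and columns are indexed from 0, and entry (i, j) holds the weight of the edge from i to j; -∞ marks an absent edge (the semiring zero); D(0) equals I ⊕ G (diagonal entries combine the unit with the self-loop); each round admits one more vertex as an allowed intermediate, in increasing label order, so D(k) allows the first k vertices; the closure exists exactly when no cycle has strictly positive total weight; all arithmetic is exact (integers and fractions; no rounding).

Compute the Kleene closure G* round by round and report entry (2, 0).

D(0):
  [0, -15, -9]
  [-∞, 0, -10]
  [-11, 9, 0]
D(1):
  [0, -15, -9]
  [-∞, 0, -10]
  [-11, 9, 0]
D(2):
  [0, -15, -9]
  [-∞, 0, -10]
  [-11, 9, 0]
D(3):
  [0, 0, -9]
  [-21, 0, -10]
  [-11, 9, 0]
Answer: G*[2][0] = -11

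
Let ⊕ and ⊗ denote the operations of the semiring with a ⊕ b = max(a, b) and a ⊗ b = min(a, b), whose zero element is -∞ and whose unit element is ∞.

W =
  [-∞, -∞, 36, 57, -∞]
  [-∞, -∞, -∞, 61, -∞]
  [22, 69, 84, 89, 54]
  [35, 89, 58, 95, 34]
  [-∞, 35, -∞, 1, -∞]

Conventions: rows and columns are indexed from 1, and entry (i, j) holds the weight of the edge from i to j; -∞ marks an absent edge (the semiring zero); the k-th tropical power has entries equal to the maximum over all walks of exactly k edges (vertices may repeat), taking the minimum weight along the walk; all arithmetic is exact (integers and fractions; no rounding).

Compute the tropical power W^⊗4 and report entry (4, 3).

W^⊗2:
  [35, 57, 57, 57, 36]
  [35, 61, 58, 61, 34]
  [35, 89, 84, 89, 54]
  [35, 89, 58, 95, 54]
  [1, 1, 1, 35, 1]
W^⊗3:
  [35, 57, 57, 57, 54]
  [35, 61, 58, 61, 54]
  [35, 89, 84, 89, 54]
  [35, 89, 58, 95, 54]
  [35, 35, 35, 35, 34]
W^⊗4:
  [35, 57, 57, 57, 54]
  [35, 61, 58, 61, 54]
  [35, 89, 84, 89, 54]
  [35, 89, 58, 95, 54]
  [35, 35, 35, 35, 35]
Key observation: the optimum is the walk 4->2->4->3->3, with weight 89 min 61 min 58 min 84 = 58.
Optimal value attained by: walk 4->2->4->3->3.
Answer: (W^⊗4)[4][3] = 58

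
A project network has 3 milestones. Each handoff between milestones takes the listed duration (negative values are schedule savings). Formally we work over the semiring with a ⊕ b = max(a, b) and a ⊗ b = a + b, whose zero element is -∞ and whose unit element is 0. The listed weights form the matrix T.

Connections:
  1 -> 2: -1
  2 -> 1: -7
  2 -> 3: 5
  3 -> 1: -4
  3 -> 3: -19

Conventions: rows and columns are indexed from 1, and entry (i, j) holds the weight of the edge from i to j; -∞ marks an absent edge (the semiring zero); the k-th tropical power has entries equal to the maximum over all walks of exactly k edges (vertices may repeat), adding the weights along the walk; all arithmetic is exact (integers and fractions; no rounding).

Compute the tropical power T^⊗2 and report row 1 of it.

T^⊗2:
  [-8, -∞, 4]
  [1, -8, -14]
  [-23, -5, -38]
Answer: row 1 of T^⊗2 = [-8, -∞, 4]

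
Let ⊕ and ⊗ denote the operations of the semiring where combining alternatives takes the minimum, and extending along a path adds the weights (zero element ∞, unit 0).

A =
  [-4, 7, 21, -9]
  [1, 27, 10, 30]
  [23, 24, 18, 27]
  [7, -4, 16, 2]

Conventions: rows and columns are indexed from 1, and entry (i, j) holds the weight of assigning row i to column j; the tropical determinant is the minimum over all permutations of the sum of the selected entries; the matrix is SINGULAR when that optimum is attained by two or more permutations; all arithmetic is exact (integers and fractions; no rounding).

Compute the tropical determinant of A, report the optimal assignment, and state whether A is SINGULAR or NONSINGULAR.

σ = (1, 2, 3, 4): (-4) + 27 + 18 + 2 = 43
σ = (1, 2, 4, 3): (-4) + 27 + 27 + 16 = 66
σ = (1, 3, 2, 4): (-4) + 10 + 24 + 2 = 32
σ = (1, 3, 4, 2): (-4) + 10 + 27 + (-4) = 29
σ = (1, 4, 2, 3): (-4) + 30 + 24 + 16 = 66
σ = (1, 4, 3, 2): (-4) + 30 + 18 + (-4) = 40
σ = (2, 1, 3, 4): 7 + 1 + 18 + 2 = 28
σ = (2, 1, 4, 3): 7 + 1 + 27 + 16 = 51
σ = (2, 3, 1, 4): 7 + 10 + 23 + 2 = 42
σ = (2, 3, 4, 1): 7 + 10 + 27 + 7 = 51
σ = (2, 4, 1, 3): 7 + 30 + 23 + 16 = 76
σ = (2, 4, 3, 1): 7 + 30 + 18 + 7 = 62
σ = (3, 1, 2, 4): 21 + 1 + 24 + 2 = 48
σ = (3, 1, 4, 2): 21 + 1 + 27 + (-4) = 45
σ = (3, 2, 1, 4): 21 + 27 + 23 + 2 = 73
σ = (3, 2, 4, 1): 21 + 27 + 27 + 7 = 82
σ = (3, 4, 1, 2): 21 + 30 + 23 + (-4) = 70
σ = (3, 4, 2, 1): 21 + 30 + 24 + 7 = 82
σ = (4, 1, 2, 3): (-9) + 1 + 24 + 16 = 32
σ = (4, 1, 3, 2): (-9) + 1 + 18 + (-4) = 6
σ = (4, 2, 1, 3): (-9) + 27 + 23 + 16 = 57
σ = (4, 2, 3, 1): (-9) + 27 + 18 + 7 = 43
σ = (4, 3, 1, 2): (-9) + 10 + 23 + (-4) = 20
σ = (4, 3, 2, 1): (-9) + 10 + 24 + 7 = 32
Optimal value attained by: σ = (4, 1, 3, 2).
Answer: det⊕(A) = 6; verdict: NONSINGULAR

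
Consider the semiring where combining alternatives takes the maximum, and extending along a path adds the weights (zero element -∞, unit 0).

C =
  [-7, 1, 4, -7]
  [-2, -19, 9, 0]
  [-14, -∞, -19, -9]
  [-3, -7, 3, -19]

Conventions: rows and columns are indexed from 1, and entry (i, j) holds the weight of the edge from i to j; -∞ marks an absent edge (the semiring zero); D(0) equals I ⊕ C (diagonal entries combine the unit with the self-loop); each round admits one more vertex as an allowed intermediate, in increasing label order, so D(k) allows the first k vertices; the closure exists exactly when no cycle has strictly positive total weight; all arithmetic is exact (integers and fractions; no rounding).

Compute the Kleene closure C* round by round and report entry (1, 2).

D(0):
  [0, 1, 4, -7]
  [-2, 0, 9, 0]
  [-14, -∞, 0, -9]
  [-3, -7, 3, 0]
D(1):
  [0, 1, 4, -7]
  [-2, 0, 9, 0]
  [-14, -13, 0, -9]
  [-3, -2, 3, 0]
D(2):
  [0, 1, 10, 1]
  [-2, 0, 9, 0]
  [-14, -13, 0, -9]
  [-3, -2, 7, 0]
D(3):
  [0, 1, 10, 1]
  [-2, 0, 9, 0]
  [-14, -13, 0, -9]
  [-3, -2, 7, 0]
D(4):
  [0, 1, 10, 1]
  [-2, 0, 9, 0]
  [-12, -11, 0, -9]
  [-3, -2, 7, 0]
Answer: C*[1][2] = 1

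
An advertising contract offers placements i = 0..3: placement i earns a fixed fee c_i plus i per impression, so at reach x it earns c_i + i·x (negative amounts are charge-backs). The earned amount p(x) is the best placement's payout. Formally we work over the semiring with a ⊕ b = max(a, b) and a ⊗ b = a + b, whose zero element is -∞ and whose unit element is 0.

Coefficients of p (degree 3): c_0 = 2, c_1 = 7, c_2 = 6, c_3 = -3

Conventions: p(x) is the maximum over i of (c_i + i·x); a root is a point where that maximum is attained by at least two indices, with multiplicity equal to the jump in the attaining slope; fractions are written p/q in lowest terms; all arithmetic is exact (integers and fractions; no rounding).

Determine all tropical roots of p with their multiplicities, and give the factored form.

hull edge (i=0, c=2) to (i=1, c=7): slope 5, span 1
hull edge (i=1, c=7) to (i=2, c=6): slope -1, span 1
hull edge (i=2, c=6) to (i=3, c=-3): slope -9, span 1
Factored form: p(x) = -3 ⊗ (x ⊕ (-5)) ⊗ (x ⊕ 1) ⊗ (x ⊕ 9)
Answer: roots = -5 (mult 1), 1 (mult 1), 9 (mult 1)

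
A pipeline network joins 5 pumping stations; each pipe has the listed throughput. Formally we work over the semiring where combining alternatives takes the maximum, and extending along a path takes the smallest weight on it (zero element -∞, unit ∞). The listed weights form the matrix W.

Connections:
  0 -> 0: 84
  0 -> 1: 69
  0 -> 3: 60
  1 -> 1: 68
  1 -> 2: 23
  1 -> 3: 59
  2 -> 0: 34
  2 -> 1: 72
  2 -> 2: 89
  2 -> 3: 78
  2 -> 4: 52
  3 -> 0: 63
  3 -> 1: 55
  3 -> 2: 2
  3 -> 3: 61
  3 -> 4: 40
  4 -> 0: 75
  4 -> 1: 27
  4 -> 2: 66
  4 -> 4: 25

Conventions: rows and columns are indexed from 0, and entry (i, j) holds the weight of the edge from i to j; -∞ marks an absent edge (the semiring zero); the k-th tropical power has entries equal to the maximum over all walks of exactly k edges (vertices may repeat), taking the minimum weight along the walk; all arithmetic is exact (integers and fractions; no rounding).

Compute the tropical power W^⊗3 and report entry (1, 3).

W^⊗2:
  [84, 69, 23, 60, 40]
  [59, 68, 23, 59, 40]
  [63, 72, 89, 78, 52]
  [63, 63, 40, 61, 40]
  [75, 69, 66, 66, 52]
W^⊗3:
  [84, 69, 40, 60, 40]
  [59, 68, 40, 59, 40]
  [63, 72, 89, 78, 52]
  [63, 63, 40, 61, 40]
  [75, 69, 66, 66, 52]
Key observation: the optimum is the walk 1->1->1->3, with weight 68 min 68 min 59 = 59.
Optimal value attained by: walk 1->1->1->3.
Answer: (W^⊗3)[1][3] = 59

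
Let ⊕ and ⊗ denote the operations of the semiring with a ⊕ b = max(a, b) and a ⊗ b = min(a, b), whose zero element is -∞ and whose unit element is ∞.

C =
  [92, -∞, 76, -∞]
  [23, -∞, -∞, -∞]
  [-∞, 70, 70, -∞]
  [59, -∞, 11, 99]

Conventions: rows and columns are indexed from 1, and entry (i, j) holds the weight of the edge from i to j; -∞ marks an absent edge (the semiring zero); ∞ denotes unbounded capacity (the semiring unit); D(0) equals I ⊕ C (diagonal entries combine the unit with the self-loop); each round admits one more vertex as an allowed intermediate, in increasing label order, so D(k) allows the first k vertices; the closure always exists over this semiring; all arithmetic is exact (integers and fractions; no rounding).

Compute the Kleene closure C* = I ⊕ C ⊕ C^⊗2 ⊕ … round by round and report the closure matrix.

D(0):
  [∞, -∞, 76, -∞]
  [23, ∞, -∞, -∞]
  [-∞, 70, ∞, -∞]
  [59, -∞, 11, ∞]
D(1):
  [∞, -∞, 76, -∞]
  [23, ∞, 23, -∞]
  [-∞, 70, ∞, -∞]
  [59, -∞, 59, ∞]
D(2):
  [∞, -∞, 76, -∞]
  [23, ∞, 23, -∞]
  [23, 70, ∞, -∞]
  [59, -∞, 59, ∞]
D(3):
  [∞, 70, 76, -∞]
  [23, ∞, 23, -∞]
  [23, 70, ∞, -∞]
  [59, 59, 59, ∞]
D(4):
  [∞, 70, 76, -∞]
  [23, ∞, 23, -∞]
  [23, 70, ∞, -∞]
  [59, 59, 59, ∞]
Answer: C* = [[∞, 70, 76, -∞], [23, ∞, 23, -∞], [23, 70, ∞, -∞], [59, 59, 59, ∞]]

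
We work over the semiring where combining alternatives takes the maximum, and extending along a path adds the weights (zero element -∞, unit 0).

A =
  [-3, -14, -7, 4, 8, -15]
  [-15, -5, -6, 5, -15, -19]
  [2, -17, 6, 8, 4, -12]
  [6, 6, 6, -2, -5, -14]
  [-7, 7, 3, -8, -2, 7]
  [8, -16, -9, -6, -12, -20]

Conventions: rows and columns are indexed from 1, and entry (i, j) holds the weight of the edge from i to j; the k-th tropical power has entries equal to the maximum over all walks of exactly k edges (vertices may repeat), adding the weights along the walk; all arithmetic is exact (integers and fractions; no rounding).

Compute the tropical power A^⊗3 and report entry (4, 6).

A^⊗2:
  [10, 15, 11, 2, 6, 15]
  [11, 11, 11, 3, 0, -8]
  [14, 14, 14, 14, 10, 11]
  [8, 4, 12, 14, 14, 2]
  [15, 5, 9, 12, 7, 5]
  [5, 0, 1, 12, 16, -5]
A^⊗3:
  [23, 13, 17, 20, 18, 13]
  [13, 9, 17, 19, 19, 7]
  [20, 20, 20, 22, 22, 17]
  [20, 21, 20, 20, 16, 21]
  [18, 18, 18, 19, 23, 14]
  [18, 23, 19, 10, 14, 23]
Key observation: the optimum is the walk 4->1->5->6, with weight 6 + 8 + 7 = 21.
Optimal value attained by: walk 4->1->5->6.
Answer: (A^⊗3)[4][6] = 21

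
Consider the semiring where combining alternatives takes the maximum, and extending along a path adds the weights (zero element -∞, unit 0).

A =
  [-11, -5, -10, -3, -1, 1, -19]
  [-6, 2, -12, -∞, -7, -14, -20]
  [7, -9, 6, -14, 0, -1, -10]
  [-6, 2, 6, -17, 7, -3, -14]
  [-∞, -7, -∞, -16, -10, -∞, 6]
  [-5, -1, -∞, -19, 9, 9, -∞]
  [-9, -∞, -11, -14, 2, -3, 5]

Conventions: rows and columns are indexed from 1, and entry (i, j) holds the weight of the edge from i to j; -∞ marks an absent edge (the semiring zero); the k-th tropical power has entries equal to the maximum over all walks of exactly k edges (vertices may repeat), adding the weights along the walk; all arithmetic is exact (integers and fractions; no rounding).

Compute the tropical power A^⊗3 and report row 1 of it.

A^⊗2:
  [-3, 0, 3, -14, 10, 10, 5]
  [-4, 4, -6, -9, -5, -5, -1]
  [13, 2, 12, 4, 8, 8, 6]
  [13, 4, 12, -8, 6, 6, 13]
  [-3, -5, -5, -8, 8, 3, 11]
  [4, 8, -13, -7, 18, 18, 15]
  [-4, -4, -5, -9, 7, 6, 10]
A^⊗3:
  [10, 9, 9, -6, 19, 19, 16]
  [1, 6, 0, -7, 4, 4, 4]
  [19, 8, 18, 10, 17, 17, 14]
  [19, 8, 18, 10, 15, 15, 18]
  [2, 2, 1, -3, 13, 12, 16]
  [13, 17, 4, 2, 27, 27, 24]
  [2, 5, 1, -4, 15, 15, 15]
Answer: row 1 of A^⊗3 = [10, 9, 9, -6, 19, 19, 16]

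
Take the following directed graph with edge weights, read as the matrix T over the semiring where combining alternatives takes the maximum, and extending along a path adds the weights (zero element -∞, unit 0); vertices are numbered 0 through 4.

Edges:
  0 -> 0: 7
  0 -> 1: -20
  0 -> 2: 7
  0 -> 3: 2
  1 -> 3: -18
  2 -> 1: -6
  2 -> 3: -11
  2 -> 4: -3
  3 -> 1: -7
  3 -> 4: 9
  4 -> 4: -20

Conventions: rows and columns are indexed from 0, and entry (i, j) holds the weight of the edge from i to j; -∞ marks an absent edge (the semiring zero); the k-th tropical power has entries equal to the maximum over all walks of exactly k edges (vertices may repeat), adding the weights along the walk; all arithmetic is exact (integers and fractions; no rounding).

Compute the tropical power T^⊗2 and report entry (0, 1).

T^⊗2:
  [14, 1, 14, 9, 11]
  [-∞, -25, -∞, -∞, -9]
  [-∞, -18, -∞, -24, -2]
  [-∞, -∞, -∞, -25, -11]
  [-∞, -∞, -∞, -∞, -40]
Key observation: the optimum is the walk 0->2->1, with weight 7 + (-6) = 1.
Optimal value attained by: walk 0->2->1.
Answer: (T^⊗2)[0][1] = 1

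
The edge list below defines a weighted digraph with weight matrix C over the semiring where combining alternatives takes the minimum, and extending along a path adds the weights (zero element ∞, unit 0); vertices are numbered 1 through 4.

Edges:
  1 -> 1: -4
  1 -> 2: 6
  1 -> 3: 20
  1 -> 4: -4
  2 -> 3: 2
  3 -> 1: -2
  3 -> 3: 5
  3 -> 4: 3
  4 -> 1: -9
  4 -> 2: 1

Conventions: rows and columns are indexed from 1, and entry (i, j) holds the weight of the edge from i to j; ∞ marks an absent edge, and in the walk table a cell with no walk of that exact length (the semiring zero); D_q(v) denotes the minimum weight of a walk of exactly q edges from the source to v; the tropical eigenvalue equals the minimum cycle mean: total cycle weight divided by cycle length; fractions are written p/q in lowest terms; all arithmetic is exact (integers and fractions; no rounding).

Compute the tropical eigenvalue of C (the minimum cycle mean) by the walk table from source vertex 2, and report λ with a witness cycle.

q=0: [∞, 0, ∞, ∞]
q=1: [∞, ∞, 2, ∞]
q=2: [0, ∞, 7, 5]
q=3: [-4, 6, 12, -4]
q=4: [-13, -3, 8, -8]
Optimal cycle mean attained by: cycle 1->4->1, total (-4) + (-9), length 2.
Answer: λ = -13/2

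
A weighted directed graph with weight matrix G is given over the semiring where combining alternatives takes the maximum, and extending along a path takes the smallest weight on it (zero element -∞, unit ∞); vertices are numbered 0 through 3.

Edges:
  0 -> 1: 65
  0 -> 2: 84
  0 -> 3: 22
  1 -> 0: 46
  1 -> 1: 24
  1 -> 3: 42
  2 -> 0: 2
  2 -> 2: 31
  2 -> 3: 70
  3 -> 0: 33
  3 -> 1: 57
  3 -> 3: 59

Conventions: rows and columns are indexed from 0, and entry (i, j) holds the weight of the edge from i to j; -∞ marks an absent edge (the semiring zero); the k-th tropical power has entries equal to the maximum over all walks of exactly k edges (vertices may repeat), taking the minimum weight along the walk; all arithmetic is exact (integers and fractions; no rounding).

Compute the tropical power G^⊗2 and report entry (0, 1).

G^⊗2:
  [46, 24, 31, 70]
  [33, 46, 46, 42]
  [33, 57, 31, 59]
  [46, 57, 33, 59]
Key observation: the optimum is the walk 0->1->1, with weight 65 min 24 = 24.
Optimal value attained by: walk 0->1->1.
Answer: (G^⊗2)[0][1] = 24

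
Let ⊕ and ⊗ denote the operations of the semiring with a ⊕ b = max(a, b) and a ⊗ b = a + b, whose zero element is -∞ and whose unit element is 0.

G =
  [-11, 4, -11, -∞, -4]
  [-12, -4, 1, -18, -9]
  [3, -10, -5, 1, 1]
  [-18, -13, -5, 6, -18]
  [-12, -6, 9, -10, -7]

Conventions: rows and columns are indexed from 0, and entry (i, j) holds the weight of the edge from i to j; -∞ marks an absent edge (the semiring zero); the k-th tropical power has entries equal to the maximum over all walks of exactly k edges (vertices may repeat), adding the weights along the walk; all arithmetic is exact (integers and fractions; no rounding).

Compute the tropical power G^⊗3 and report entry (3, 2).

G^⊗2:
  [-8, 0, 5, -10, -5]
  [4, -8, 0, 2, 2]
  [-2, 7, 10, 7, -1]
  [-2, -7, 1, 12, -4]
  [12, -1, 4, 10, 10]
G^⊗3:
  [8, -4, 4, 6, 6]
  [3, 8, 11, 8, 1]
  [13, 3, 8, 13, 11]
  [4, 2, 7, 18, 2]
  [7, 16, 19, 16, 8]
Key observation: the optimum is the walk 3->3->3->2, with weight 6 + 6 + (-5) = 7.
Optimal value attained by: walk 3->3->3->2.
Answer: (G^⊗3)[3][2] = 7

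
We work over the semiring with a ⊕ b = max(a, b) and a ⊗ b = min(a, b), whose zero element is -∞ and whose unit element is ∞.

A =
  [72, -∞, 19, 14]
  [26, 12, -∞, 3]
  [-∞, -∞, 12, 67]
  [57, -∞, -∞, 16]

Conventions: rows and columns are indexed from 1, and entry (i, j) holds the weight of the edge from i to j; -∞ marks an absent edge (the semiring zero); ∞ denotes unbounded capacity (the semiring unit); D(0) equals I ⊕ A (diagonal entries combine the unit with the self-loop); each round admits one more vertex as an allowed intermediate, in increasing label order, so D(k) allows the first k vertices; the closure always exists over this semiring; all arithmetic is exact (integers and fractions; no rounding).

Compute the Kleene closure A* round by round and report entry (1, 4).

D(0):
  [∞, -∞, 19, 14]
  [26, ∞, -∞, 3]
  [-∞, -∞, ∞, 67]
  [57, -∞, -∞, ∞]
D(1):
  [∞, -∞, 19, 14]
  [26, ∞, 19, 14]
  [-∞, -∞, ∞, 67]
  [57, -∞, 19, ∞]
D(2):
  [∞, -∞, 19, 14]
  [26, ∞, 19, 14]
  [-∞, -∞, ∞, 67]
  [57, -∞, 19, ∞]
D(3):
  [∞, -∞, 19, 19]
  [26, ∞, 19, 19]
  [-∞, -∞, ∞, 67]
  [57, -∞, 19, ∞]
D(4):
  [∞, -∞, 19, 19]
  [26, ∞, 19, 19]
  [57, -∞, ∞, 67]
  [57, -∞, 19, ∞]
Answer: A*[1][4] = 19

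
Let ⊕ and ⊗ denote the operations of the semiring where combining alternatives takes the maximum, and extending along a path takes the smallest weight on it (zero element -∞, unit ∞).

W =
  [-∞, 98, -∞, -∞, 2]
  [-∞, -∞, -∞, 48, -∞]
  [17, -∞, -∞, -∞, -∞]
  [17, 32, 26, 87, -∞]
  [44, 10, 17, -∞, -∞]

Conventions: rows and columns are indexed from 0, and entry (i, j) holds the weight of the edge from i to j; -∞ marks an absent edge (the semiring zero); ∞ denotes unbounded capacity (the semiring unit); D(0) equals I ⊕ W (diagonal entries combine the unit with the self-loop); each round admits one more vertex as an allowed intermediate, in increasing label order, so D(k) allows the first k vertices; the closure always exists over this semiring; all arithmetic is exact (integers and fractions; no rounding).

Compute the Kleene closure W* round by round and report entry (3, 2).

D(0):
  [∞, 98, -∞, -∞, 2]
  [-∞, ∞, -∞, 48, -∞]
  [17, -∞, ∞, -∞, -∞]
  [17, 32, 26, ∞, -∞]
  [44, 10, 17, -∞, ∞]
D(1):
  [∞, 98, -∞, -∞, 2]
  [-∞, ∞, -∞, 48, -∞]
  [17, 17, ∞, -∞, 2]
  [17, 32, 26, ∞, 2]
  [44, 44, 17, -∞, ∞]
D(2):
  [∞, 98, -∞, 48, 2]
  [-∞, ∞, -∞, 48, -∞]
  [17, 17, ∞, 17, 2]
  [17, 32, 26, ∞, 2]
  [44, 44, 17, 44, ∞]
D(3):
  [∞, 98, -∞, 48, 2]
  [-∞, ∞, -∞, 48, -∞]
  [17, 17, ∞, 17, 2]
  [17, 32, 26, ∞, 2]
  [44, 44, 17, 44, ∞]
D(4):
  [∞, 98, 26, 48, 2]
  [17, ∞, 26, 48, 2]
  [17, 17, ∞, 17, 2]
  [17, 32, 26, ∞, 2]
  [44, 44, 26, 44, ∞]
D(5):
  [∞, 98, 26, 48, 2]
  [17, ∞, 26, 48, 2]
  [17, 17, ∞, 17, 2]
  [17, 32, 26, ∞, 2]
  [44, 44, 26, 44, ∞]
Answer: W*[3][2] = 26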